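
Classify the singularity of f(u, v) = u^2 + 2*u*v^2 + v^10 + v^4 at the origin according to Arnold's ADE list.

The Hessian of f at 0 is [[2, 0], [0, 0]] with rank 1, so corank 1. A Groebner basis of the Jacobian ideal J(f) in C{u,v} is {u^5, u^4*v, u + v^2}; counting standard monomials gives mu = 9. Corank 1: A-series; mu = 9 gives A_9.

A_9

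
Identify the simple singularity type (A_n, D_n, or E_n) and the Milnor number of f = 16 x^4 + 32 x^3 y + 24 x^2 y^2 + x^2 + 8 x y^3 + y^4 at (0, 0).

Type A_3, Milnor number mu = 3.

The Hessian of f at 0 is [[2, 0], [0, 0]] with rank 1, so corank 1. A Groebner basis of the Jacobian ideal J(f) in C{x,y} is {y^3, x}; counting standard monomials gives mu = 3. Corank 1: A-series; mu = 3 gives A_3.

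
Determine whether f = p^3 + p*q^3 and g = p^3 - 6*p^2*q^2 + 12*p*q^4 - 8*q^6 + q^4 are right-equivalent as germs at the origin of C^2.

No.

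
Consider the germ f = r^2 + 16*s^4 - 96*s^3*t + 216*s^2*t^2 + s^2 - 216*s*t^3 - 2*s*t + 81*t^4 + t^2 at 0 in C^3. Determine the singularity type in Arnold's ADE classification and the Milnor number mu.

The Hessian of f at 0 has rank 2. Corank 1: A-series; mu = 3 gives A_3.

Type A_3, Milnor number mu = 3.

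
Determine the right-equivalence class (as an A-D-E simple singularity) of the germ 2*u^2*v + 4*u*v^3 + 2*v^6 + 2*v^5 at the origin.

The Hessian of f at 0 has rank 0. Corank 2; j^3 = 2*u^2*v has shape L^2 M (L != M), so D-series; mu = 7 gives D_7.

D_7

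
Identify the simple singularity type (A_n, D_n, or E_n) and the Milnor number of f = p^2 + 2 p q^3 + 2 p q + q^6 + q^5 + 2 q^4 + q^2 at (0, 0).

Type A4, Milnor number mu = 4.

The Hessian of f at 0 is [[2, 2], [2, 2]] with rank 1, so corank 1. A Groebner basis of the Jacobian ideal J(f) in C{p,q} is {p + q^3 + q, p^2 - q^2, p*q + q^2}; counting standard monomials gives mu = 4. Corank 1: A-series; mu = 4 gives A_4.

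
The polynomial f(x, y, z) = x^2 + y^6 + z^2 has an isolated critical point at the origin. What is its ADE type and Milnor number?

Type A_{5}, Milnor number mu = 5.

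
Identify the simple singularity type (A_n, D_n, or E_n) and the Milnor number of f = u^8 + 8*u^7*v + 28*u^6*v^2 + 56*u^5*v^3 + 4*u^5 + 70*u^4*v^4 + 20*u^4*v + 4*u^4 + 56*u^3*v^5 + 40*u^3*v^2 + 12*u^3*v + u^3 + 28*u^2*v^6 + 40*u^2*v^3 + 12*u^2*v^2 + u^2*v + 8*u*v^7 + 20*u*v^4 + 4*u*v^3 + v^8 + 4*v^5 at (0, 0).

Type D_9, Milnor number mu = 9.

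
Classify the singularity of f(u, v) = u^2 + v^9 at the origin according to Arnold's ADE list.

A_8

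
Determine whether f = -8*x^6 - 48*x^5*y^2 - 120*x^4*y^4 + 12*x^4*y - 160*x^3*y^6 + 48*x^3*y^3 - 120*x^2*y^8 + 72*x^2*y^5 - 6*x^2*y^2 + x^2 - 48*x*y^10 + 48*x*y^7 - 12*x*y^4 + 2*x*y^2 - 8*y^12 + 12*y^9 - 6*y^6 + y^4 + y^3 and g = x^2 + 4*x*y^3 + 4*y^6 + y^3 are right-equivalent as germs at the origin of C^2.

Yes.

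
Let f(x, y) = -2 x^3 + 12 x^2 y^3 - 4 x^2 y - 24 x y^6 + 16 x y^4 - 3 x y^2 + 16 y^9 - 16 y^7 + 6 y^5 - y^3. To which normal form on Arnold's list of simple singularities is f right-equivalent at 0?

D_{4}

The Hessian of f at 0 is [[0, 0], [0, 0]] with rank 0, so corank 2. A Groebner basis of the Jacobian ideal J(f) in C{x,y} is {y^3, x^2 - 3*y^2/2, x*y + 3*y^2/2}; counting standard monomials gives mu = 4. Corank 2; j^3 = -(x + y)*(2*x^2 + 2*x*y + y^2) splits into three distinct lines over C (the quadratic factor has nonzero discriminant), so D_4.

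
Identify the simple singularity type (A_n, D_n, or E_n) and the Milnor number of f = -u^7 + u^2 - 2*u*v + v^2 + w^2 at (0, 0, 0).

Type A6, Milnor number mu = 6.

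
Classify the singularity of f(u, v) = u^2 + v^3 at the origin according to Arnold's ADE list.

The Hessian of f at 0 is [[2, 0], [0, 0]] with rank 1, so corank 1. A Groebner basis of the Jacobian ideal J(f) in C{u,v} is {v^2, u}; counting standard monomials gives mu = 2. Corank 1: A-series; mu = 2 gives A_2.

A_{2}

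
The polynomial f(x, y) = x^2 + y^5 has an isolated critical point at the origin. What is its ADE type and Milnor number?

The Hessian of f at 0 has rank 1. Corank 1: A-series; mu = 4 gives A_4.

Type A_{4}, Milnor number mu = 4.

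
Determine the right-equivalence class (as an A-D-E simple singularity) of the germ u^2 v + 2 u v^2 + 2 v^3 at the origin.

D4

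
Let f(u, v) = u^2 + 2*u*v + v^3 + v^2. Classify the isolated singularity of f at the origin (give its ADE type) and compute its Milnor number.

Type A_{2}, Milnor number mu = 2.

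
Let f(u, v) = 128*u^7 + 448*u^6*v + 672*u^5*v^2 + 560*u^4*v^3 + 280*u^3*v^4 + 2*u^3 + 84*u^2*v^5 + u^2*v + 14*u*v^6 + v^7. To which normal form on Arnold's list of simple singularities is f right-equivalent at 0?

The Hessian of f at 0 has rank 0. Corank 2; j^3 = u^2*(2*u + v) has shape L^2 M (L != M), so D-series; mu = 8 gives D_8.

D8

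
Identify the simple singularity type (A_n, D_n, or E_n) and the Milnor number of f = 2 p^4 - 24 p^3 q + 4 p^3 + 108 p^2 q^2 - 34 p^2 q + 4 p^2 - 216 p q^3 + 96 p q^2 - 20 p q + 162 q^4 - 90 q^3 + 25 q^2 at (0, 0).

The Hessian of f at 0 has rank 1. Corank 1: A-series; mu = 3 gives A_3.

Type A3, Milnor number mu = 3.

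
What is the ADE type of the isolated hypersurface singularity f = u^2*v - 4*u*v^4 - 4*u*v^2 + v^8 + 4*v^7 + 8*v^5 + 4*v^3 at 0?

The Hessian of f at 0 is [[0, 0], [0, 0]] with rank 0, so corank 2. A Groebner basis of the Jacobian ideal J(f) in C{u,v} is {u^2*v^2 - 4*u^2*v - 2*u^2 + 16*u*v^2 + 6*u*v - 16*v^3 - 4*v^2, -u^2*v - u^2/2 + u*v^3 + 4*u*v^2 + u*v - 4*v^3, -u*v/2 + v^4 + v^2, u^3 - 6*u^2*v + 12*u*v^2 - 8*v^3}; counting standard monomials gives mu = 9. Corank 2; j^3 = v*(u - 2*v)^2 has shape L^2 M (L != M), so D-series; mu = 9 gives D_9.

D9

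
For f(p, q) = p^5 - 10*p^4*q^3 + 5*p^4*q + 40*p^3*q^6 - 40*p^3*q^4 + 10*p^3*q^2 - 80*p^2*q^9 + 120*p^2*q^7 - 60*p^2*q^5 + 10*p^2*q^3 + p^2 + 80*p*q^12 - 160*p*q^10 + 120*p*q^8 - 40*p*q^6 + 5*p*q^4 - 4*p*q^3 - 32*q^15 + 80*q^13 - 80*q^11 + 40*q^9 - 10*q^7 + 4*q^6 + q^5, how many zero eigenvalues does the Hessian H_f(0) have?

1

Hessian at 0 has rank 1.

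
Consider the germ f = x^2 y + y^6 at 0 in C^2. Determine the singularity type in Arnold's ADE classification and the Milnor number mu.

Type D_{7}, Milnor number mu = 7.

The Hessian of f at 0 is [[0, 0], [0, 0]] with rank 0, so corank 2. A Groebner basis of the Jacobian ideal J(f) in C{x,y} is {x^2/6 + y^5, x^3, x*y}; counting standard monomials gives mu = 7. Corank 2; j^3 = x^2*y has shape L^2 M (L != M), so D-series; mu = 7 gives D_7.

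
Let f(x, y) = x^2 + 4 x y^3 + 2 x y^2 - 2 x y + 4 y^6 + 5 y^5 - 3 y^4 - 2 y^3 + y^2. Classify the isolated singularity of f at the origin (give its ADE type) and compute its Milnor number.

Type A4, Milnor number mu = 4.

The Hessian of f at 0 is [[2, -2], [-2, 2]] with rank 1, so corank 1. A Groebner basis of the Jacobian ideal J(f) in C{x,y} is {x/2 + y^3 + y^2/2 - y/2, x^2 - x - 2*y^2 + y, x*y - x/2 - 3*y^2/2 + y/2}; counting standard monomials gives mu = 4. Corank 1: A-series; mu = 4 gives A_4.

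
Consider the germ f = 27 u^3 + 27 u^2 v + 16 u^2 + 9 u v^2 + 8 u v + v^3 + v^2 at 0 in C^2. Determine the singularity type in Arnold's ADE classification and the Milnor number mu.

Type A2, Milnor number mu = 2.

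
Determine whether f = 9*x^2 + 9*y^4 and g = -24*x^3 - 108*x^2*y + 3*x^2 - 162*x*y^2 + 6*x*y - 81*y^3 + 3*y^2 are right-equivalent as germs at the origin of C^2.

No.

The Hessian of f at 0 is [[18, 0], [0, 0]] with rank 1, so corank 1. A Groebner basis of the Jacobian ideal J(f) in C{x,y} is {y^3, x}; counting standard monomials gives mu = 3. Corank 1: A-series; mu = 3 gives A_3. The Hessian of g at 0 is [[6, 6], [6, 6]] with rank 1, so corank 1. A Groebner basis of the Jacobian ideal J(g) in C{x,y} is {y^2, x + y}; counting standard monomials gives mu = 2. Corank 1: A-series; mu = 2 gives A_2. f is A_3 but g is A_2, hence not right-equivalent.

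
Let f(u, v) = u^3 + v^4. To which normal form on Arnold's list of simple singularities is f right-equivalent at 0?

The Hessian of f at 0 has rank 0. Corank 2; j^3 = u^3 is a perfect cube, so E-series; the 4-jet and mu = 6 give E_6.

E_6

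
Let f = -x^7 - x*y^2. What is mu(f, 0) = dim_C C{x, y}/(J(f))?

8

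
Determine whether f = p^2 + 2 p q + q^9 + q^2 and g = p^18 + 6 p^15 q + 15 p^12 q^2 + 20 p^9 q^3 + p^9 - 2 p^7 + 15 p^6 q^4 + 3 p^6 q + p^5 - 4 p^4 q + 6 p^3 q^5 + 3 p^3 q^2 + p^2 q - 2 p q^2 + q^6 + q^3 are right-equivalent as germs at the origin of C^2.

The Hessian of f at 0 has rank 1. Corank 1: A-series; mu = 8 gives A_8. The Hessian of g at 0 has rank 0. Corank 2; j^3 = q*(p - q)^2 has shape L^2 M (L != M), so D-series; mu = 7 gives D_7. f is A_8 but g is D_7, hence not right-equivalent.

No.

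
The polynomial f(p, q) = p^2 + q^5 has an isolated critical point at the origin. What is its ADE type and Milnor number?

Type A_{4}, Milnor number mu = 4.

The Hessian of f at 0 has rank 1. Corank 1: A-series; mu = 4 gives A_4.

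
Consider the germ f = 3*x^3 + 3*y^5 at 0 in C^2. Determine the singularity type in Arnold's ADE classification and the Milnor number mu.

The Hessian of f at 0 has rank 0. Corank 2; j^3 = 3*x^3 is a perfect cube, so E-series; the 5-jet and mu = 8 give E_8.

Type E8, Milnor number mu = 8.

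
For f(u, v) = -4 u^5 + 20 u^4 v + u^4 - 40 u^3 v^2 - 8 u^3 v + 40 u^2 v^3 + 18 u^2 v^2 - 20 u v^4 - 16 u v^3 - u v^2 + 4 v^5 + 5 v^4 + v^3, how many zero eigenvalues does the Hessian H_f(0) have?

Hessian at 0 has rank 0.

2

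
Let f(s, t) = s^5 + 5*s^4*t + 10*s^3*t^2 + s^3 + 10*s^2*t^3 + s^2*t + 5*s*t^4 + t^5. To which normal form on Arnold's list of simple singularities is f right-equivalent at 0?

D_{6}

The Hessian of f at 0 has rank 0. Corank 2; j^3 = s^2*(s + t) has shape L^2 M (L != M), so D-series; mu = 6 gives D_6.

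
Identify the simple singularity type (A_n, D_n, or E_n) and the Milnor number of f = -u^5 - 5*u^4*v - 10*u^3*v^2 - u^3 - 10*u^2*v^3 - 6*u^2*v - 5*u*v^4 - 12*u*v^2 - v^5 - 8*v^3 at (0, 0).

Type E8, Milnor number mu = 8.

The Hessian of f at 0 has rank 0. Corank 2; j^3 = -(u + 2*v)^3 is a perfect cube, so E-series; the 5-jet and mu = 8 give E_8.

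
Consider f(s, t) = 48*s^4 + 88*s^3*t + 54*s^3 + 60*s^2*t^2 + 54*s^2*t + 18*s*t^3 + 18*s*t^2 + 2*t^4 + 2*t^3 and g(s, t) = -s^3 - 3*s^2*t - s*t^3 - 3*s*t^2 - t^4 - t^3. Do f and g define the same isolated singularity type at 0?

The Hessian of f at 0 has rank 0. Corank 2; j^3 = 2*(3*s + t)^3 is a perfect cube, so E-series; the 4-jet and mu = 7 give E_7. The Hessian of g at 0 has rank 0. Corank 2; j^3 = -(s + t)^3 is a perfect cube, so E-series; the 4-jet and mu = 7 give E_7. Both have type E_7, hence right-equivalent.

Yes.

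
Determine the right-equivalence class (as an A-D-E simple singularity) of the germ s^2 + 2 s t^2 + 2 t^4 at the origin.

A_{3}

The Hessian of f at 0 has rank 1. Corank 1: A-series; mu = 3 gives A_3.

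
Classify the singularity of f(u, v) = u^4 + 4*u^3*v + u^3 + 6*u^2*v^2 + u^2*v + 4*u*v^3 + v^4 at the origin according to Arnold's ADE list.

The Hessian of f at 0 has rank 0. Corank 2; j^3 = u^2*(u + v) has shape L^2 M (L != M), so D-series; mu = 5 gives D_5.

D5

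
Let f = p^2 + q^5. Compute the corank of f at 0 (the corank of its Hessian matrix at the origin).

1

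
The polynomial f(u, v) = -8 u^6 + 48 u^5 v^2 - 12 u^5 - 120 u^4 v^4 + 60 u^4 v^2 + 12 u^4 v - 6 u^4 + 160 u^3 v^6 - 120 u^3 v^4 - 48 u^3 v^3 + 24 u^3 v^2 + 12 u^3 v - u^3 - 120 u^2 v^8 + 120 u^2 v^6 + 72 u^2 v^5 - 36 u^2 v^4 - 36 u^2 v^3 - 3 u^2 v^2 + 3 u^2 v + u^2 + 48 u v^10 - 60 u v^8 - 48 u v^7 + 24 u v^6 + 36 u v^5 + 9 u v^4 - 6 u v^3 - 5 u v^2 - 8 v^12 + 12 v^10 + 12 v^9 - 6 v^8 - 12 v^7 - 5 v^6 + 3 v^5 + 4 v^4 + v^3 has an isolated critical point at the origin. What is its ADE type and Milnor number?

Type A_{2}, Milnor number mu = 2.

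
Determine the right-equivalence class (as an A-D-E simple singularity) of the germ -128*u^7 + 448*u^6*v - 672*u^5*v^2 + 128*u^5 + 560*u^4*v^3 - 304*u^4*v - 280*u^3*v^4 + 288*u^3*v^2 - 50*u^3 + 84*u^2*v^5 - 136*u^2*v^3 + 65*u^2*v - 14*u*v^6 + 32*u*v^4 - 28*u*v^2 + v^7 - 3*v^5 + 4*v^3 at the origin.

D_{6}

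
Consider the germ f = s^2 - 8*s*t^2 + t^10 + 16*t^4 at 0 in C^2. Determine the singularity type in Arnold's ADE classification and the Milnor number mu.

The Hessian of f at 0 has rank 1. Corank 1: A-series; mu = 9 gives A_9.

Type A_{9}, Milnor number mu = 9.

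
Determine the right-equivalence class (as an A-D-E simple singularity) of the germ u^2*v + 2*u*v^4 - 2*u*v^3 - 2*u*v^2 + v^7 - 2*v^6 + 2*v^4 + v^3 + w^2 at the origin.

D6

The Hessian of f at 0 has rank 1. Corank 2; j^3 = v*(u - v)^2 has shape L^2 M (L != M), so D-series; mu = 6 gives D_6.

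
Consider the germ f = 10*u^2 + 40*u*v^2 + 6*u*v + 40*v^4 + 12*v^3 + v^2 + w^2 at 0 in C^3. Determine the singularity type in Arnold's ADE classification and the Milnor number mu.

The Hessian of f at 0 has rank 3. Corank 0: nondegenerate Morse point, so A_1.

Type A_{1}, Milnor number mu = 1.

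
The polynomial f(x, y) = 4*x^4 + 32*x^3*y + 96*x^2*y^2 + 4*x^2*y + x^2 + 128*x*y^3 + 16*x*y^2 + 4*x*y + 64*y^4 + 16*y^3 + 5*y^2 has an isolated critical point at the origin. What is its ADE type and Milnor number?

Type A1, Milnor number mu = 1.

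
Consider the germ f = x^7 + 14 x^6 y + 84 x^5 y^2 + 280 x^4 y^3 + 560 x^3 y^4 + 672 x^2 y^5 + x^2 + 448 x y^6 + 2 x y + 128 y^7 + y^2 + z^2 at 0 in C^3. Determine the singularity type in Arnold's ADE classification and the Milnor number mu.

The Hessian of f at 0 has rank 2. Corank 1: A-series; mu = 6 gives A_6.

Type A_{6}, Milnor number mu = 6.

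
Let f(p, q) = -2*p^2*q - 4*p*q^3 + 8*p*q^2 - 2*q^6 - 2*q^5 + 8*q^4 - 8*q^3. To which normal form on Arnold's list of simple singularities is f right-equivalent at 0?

The Hessian of f at 0 has rank 0. Corank 2; j^3 = -2*q*(p - 2*q)^2 has shape L^2 M (L != M), so D-series; mu = 7 gives D_7.

D_{7}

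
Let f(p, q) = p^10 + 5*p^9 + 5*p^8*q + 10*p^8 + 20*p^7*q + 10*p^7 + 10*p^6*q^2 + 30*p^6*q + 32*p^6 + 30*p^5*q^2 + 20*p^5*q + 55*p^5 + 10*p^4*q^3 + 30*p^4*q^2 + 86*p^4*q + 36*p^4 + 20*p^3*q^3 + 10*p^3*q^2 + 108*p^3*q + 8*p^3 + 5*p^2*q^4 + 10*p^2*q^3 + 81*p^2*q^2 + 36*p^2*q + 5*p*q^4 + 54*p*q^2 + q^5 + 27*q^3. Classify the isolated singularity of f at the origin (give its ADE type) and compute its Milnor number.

Type E_{8}, Milnor number mu = 8.

The Hessian of f at 0 has rank 0. Corank 2; j^3 = (2*p + 3*q)^3 is a perfect cube, so E-series; the 5-jet and mu = 8 give E_8.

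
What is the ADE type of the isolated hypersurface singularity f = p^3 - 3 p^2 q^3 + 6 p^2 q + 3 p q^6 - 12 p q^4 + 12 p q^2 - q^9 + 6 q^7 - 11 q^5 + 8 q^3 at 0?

The Hessian of f at 0 is [[0, 0], [0, 0]] with rank 0, so corank 2. A Groebner basis of the Jacobian ideal J(f) in C{p,q} is {-p^2/2 + p*q^3 - 2*p*q - 2*q^2, q^4, p^3 - 12*p*q^2 - 16*q^3, p^2*q + 4*p*q^2 + 4*q^3}; counting standard monomials gives mu = 8. Corank 2; j^3 = (p + 2*q)^3 is a perfect cube, so E-series; the 5-jet and mu = 8 give E_8.

E_{8}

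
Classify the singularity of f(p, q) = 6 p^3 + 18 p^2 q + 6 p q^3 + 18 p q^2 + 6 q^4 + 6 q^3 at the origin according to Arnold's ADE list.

The Hessian of f at 0 is [[0, 0], [0, 0]] with rank 0, so corank 2. A Groebner basis of the Jacobian ideal J(f) in C{p,q} is {p^3 + 3*p^2*q + 6*p^2 + 12*p*q + 6*q^2, -3*p^2 + p*q^2 - 6*p*q - 3*q^2, 3*p^2 + 6*p*q + q^3 + 3*q^2}; counting standard monomials gives mu = 7. Corank 2; j^3 = 6*(p + q)^3 is a perfect cube, so E-series; the 4-jet and mu = 7 give E_7.

E7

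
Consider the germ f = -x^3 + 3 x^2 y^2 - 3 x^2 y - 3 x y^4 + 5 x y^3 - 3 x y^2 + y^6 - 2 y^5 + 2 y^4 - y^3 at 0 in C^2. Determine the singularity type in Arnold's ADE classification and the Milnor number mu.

The Hessian of f at 0 has rank 0. Corank 2; j^3 = -(x + y)^3 is a perfect cube, so E-series; the 4-jet and mu = 7 give E_7.

Type E_{7}, Milnor number mu = 7.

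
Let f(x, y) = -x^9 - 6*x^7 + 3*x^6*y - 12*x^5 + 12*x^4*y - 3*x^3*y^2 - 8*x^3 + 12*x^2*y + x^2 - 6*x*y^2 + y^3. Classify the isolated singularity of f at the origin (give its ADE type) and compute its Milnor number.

Type A_2, Milnor number mu = 2.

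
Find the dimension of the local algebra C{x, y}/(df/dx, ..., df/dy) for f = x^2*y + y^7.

The Hessian of f at 0 has rank 0. Corank 2; j^3 = x^2*y has shape L^2 M (L != M), so D-series; mu = 8 gives D_8.

8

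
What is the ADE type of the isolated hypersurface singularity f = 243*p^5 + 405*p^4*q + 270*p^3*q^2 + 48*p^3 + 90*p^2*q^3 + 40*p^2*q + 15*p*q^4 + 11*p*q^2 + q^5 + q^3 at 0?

The Hessian of f at 0 has rank 0. Corank 2; j^3 = (3*p + q)*(4*p + q)^2 has shape L^2 M (L != M), so D-series; mu = 6 gives D_6.

D_{6}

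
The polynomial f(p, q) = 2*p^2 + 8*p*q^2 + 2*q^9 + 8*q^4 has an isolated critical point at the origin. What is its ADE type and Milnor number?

The Hessian of f at 0 is [[4, 0], [0, 0]] with rank 1, so corank 1. A Groebner basis of the Jacobian ideal J(f) in C{p,q} is {p^4, p/2 + q^2}; counting standard monomials gives mu = 8. Corank 1: A-series; mu = 8 gives A_8.

Type A_{8}, Milnor number mu = 8.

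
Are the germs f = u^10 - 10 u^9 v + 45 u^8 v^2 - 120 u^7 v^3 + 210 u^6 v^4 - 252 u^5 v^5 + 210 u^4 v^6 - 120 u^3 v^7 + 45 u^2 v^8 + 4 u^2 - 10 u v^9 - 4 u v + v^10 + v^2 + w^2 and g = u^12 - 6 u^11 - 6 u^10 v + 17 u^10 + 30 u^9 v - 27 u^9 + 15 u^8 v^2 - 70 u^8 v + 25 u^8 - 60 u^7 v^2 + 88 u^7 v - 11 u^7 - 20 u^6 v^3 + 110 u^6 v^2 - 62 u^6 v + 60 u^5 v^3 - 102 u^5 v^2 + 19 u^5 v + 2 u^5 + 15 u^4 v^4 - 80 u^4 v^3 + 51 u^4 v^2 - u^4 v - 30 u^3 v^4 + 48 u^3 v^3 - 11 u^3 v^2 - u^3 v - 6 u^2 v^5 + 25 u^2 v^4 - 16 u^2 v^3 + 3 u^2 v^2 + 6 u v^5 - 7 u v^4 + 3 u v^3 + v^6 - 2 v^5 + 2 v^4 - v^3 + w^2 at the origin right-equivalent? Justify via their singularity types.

The Hessian of f at 0 is [[8, -4, 0], [-4, 2, 0], [0, 0, 2]] with rank 2, so corank 1. A Groebner basis of the Jacobian ideal J(f) in C{u,v,w} is {v^9, u - v/2, w}; counting standard monomials gives mu = 9. Corank 1: A-series; mu = 9 gives A_9. The Hessian of g at 0 is [[0, 0, 0], [0, 0, 0], [0, 0, 2]] with rank 1, so corank 2. A Groebner basis of the Jacobian ideal J(g) in C{u,v,w} is {u^3 + 36*u*v^2 + 3*v^2, u^2*v + 8*u*v^2, v^3, w}; counting standard monomials gives mu = 7. Corank 2; j^3 = -v^3 is a perfect cube, so E-series; the 4-jet and mu = 7 give E_7. f is A_9 but g is E_7, hence not right-equivalent.

No.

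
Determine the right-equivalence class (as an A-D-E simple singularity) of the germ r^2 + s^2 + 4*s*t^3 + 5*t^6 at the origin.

The Hessian of f at 0 has rank 2. Corank 1: A-series; mu = 5 gives A_5.

A5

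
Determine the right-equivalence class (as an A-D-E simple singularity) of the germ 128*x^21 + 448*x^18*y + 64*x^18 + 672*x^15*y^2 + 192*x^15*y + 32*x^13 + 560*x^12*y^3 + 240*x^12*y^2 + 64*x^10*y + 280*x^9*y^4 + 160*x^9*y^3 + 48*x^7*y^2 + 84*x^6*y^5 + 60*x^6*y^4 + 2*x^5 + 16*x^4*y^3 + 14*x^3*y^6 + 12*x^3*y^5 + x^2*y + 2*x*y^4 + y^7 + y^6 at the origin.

D_{7}

The Hessian of f at 0 is [[0, 0], [0, 0]] with rank 0, so corank 2. A Groebner basis of the Jacobian ideal J(f) in C{x,y} is {x*y + y^4, x^3, x^2*y, -x^2/6 + x*y^2}; counting standard monomials gives mu = 7. Corank 2; j^3 = x^2*y has shape L^2 M (L != M), so D-series; mu = 7 gives D_7.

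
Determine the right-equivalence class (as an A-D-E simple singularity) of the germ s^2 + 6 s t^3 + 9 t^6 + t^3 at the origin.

The Hessian of f at 0 has rank 1. Corank 1: A-series; mu = 2 gives A_2.

A_{2}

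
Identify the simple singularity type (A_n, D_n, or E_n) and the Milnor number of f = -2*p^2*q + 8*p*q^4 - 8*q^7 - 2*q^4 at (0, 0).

The Hessian of f at 0 has rank 0. Corank 2; j^3 = -2*p^2*q has shape L^2 M (L != M), so D-series; mu = 5 gives D_5.

Type D_5, Milnor number mu = 5.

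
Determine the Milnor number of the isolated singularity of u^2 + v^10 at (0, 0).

The Hessian of f at 0 has rank 1. Corank 1: A-series; mu = 9 gives A_9.

9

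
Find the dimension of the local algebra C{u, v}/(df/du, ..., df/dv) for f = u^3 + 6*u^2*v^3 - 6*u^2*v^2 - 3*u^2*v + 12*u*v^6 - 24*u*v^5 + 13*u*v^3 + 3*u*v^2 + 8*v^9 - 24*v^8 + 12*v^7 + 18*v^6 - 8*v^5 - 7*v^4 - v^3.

7

The Hessian of f at 0 has rank 0. Corank 2; j^3 = (u - v)^3 is a perfect cube, so E-series; the 4-jet and mu = 7 give E_7.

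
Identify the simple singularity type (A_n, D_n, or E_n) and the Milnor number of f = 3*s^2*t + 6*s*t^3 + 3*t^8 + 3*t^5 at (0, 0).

The Hessian of f at 0 has rank 0. Corank 2; j^3 = 3*s^2*t has shape L^2 M (L != M), so D-series; mu = 9 gives D_9.

Type D9, Milnor number mu = 9.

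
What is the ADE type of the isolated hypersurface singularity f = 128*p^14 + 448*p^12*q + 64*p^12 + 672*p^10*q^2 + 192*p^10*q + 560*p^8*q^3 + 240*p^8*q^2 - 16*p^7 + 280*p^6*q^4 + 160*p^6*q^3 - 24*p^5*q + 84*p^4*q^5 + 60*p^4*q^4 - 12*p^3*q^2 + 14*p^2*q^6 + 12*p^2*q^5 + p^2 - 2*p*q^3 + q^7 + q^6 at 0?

A6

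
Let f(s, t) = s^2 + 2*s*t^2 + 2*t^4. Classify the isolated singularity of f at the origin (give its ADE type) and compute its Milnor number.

The Hessian of f at 0 has rank 1. Corank 1: A-series; mu = 3 gives A_3.

Type A_3, Milnor number mu = 3.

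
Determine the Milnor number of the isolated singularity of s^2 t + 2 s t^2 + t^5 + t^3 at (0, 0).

6

The Hessian of f at 0 is [[0, 0], [0, 0]] with rank 0, so corank 2. A Groebner basis of the Jacobian ideal J(f) in C{s,t} is {s^2/5 + t^4 - t^2/5, s^3 + t^3, s*t + t^2}; counting standard monomials gives mu = 6. Corank 2; j^3 = t*(s + t)^2 has shape L^2 M (L != M), so D-series; mu = 6 gives D_6.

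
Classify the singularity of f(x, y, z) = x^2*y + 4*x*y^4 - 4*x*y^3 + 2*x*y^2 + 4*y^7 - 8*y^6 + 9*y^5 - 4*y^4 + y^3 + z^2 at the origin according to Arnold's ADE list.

D6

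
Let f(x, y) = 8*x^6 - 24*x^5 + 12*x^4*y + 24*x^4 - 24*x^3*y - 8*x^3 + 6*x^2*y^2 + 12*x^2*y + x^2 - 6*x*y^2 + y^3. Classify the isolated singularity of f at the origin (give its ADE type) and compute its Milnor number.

Type A_2, Milnor number mu = 2.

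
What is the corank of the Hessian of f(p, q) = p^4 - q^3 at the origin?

The Hessian at 0 is [[0, 0], [0, 0]] of rank 0; hence corank 2.

2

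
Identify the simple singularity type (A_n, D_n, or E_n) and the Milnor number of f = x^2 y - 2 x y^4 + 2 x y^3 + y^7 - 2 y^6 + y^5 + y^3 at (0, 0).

The Hessian of f at 0 has rank 0. Corank 2; j^3 = y*(x^2 + y^2) splits into three distinct lines over C (the quadratic factor has nonzero discriminant), so D_4.

Type D_4, Milnor number mu = 4.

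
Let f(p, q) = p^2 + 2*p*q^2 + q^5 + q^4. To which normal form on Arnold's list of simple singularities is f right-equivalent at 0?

A4

The Hessian of f at 0 has rank 1. Corank 1: A-series; mu = 4 gives A_4.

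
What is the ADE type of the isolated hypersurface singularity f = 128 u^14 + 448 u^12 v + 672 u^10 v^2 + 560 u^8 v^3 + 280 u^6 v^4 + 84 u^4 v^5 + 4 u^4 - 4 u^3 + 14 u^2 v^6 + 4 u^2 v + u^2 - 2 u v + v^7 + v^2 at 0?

The Hessian of f at 0 has rank 1. Corank 1: A-series; mu = 6 gives A_6.

A_6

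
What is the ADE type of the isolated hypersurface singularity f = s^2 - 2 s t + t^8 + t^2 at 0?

The Hessian of f at 0 has rank 1. Corank 1: A-series; mu = 7 gives A_7.

A_{7}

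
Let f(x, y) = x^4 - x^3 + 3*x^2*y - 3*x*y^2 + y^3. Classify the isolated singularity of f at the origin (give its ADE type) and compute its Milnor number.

Type E6, Milnor number mu = 6.

The Hessian of f at 0 has rank 0. Corank 2; j^3 = -(x - y)^3 is a perfect cube, so E-series; the 4-jet and mu = 6 give E_6.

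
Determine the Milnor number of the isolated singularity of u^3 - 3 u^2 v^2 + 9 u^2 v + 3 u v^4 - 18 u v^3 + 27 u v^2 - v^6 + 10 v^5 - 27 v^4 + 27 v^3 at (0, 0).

The Hessian of f at 0 has rank 0. Corank 2; j^3 = (u + 3*v)^3 is a perfect cube, so E-series; the 5-jet and mu = 8 give E_8.

8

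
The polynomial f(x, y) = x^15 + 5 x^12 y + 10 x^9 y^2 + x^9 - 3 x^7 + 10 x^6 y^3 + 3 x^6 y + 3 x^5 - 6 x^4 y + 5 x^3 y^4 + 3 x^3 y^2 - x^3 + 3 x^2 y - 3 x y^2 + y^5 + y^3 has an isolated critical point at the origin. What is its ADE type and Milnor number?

The Hessian of f at 0 has rank 0. Corank 2; j^3 = -(x - y)^3 is a perfect cube, so E-series; the 5-jet and mu = 8 give E_8.

Type E_{8}, Milnor number mu = 8.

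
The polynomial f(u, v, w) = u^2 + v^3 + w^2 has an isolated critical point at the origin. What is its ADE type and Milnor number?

The Hessian of f at 0 has rank 2. Corank 1: A-series; mu = 2 gives A_2.

Type A2, Milnor number mu = 2.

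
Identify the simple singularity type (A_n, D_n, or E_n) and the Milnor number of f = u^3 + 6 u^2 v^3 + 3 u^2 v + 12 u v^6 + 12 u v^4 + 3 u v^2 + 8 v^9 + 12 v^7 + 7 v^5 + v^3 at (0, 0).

The Hessian of f at 0 has rank 0. Corank 2; j^3 = (u + v)^3 is a perfect cube, so E-series; the 5-jet and mu = 8 give E_8.

Type E_{8}, Milnor number mu = 8.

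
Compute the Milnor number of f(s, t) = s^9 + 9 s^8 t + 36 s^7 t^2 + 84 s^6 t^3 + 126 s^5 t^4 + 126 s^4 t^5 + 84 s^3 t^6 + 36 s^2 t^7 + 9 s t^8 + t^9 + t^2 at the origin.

The Hessian of f at 0 has rank 1. Corank 1: A-series; mu = 8 gives A_8.

8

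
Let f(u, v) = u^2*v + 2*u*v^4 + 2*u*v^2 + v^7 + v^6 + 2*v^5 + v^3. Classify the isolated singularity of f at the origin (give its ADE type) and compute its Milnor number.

The Hessian of f at 0 has rank 0. Corank 2; j^3 = v*(u + v)^2 has shape L^2 M (L != M), so D-series; mu = 7 gives D_7.

Type D_7, Milnor number mu = 7.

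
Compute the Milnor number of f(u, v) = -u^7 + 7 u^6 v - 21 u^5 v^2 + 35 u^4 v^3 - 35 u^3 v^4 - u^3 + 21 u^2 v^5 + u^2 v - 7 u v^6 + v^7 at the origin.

8

The Hessian of f at 0 has rank 0. Corank 2; j^3 = -u^2*(u - v) has shape L^2 M (L != M), so D-series; mu = 8 gives D_8.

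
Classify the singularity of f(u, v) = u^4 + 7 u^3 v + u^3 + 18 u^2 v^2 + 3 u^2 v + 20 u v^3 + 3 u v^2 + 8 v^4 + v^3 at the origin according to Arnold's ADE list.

The Hessian of f at 0 is [[0, 0], [0, 0]] with rank 0, so corank 2. A Groebner basis of the Jacobian ideal J(f) in C{u,v} is {3*u^2 + 6*u*v + v^4 + v^3 + 3*v^2, u^3 + 9*u^2 + 18*u*v + 4*v^3 + 9*v^2, u^2*v - 5*u^2 - 10*u*v - 8*v^3/3 - 5*v^2, 2*u^2 + u*v^2 + 4*u*v + 5*v^3/3 + 2*v^2}; counting standard monomials gives mu = 7. Corank 2; j^3 = (u + v)^3 is a perfect cube, so E-series; the 4-jet and mu = 7 give E_7.

E_{7}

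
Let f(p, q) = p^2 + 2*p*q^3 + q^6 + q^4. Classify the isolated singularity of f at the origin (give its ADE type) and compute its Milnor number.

Type A3, Milnor number mu = 3.

The Hessian of f at 0 has rank 1. Corank 1: A-series; mu = 3 gives A_3.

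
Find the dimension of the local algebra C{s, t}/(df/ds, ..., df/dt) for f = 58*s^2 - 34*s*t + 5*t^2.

The Hessian of f at 0 has rank 2. Corank 0: nondegenerate Morse point, so A_1.

1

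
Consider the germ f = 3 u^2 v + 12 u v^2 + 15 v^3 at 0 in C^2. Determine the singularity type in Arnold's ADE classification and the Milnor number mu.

The Hessian of f at 0 has rank 0. Corank 2; j^3 = 3*v*(u^2 + 4*u*v + 5*v^2) splits into three distinct lines over C (the quadratic factor has nonzero discriminant), so D_4.

Type D_4, Milnor number mu = 4.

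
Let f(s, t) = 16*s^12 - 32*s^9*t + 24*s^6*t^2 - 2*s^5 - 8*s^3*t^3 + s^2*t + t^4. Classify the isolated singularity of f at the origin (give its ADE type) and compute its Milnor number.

Type D_{5}, Milnor number mu = 5.

The Hessian of f at 0 has rank 0. Corank 2; j^3 = s^2*t has shape L^2 M (L != M), so D-series; mu = 5 gives D_5.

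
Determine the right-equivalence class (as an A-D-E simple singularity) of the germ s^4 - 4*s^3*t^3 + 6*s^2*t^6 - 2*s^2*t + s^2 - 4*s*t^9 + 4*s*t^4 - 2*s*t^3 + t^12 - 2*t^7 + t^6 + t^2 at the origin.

A_{1}

The Hessian of f at 0 is [[2, 0], [0, 2]] with rank 2, so corank 0. A Groebner basis of the Jacobian ideal J(f) in C{s,t} is {s, t}; counting standard monomials gives mu = 1. Corank 0: nondegenerate Morse point, so A_1.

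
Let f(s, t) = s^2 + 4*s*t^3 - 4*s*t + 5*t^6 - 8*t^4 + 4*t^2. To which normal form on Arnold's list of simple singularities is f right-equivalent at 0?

A_{5}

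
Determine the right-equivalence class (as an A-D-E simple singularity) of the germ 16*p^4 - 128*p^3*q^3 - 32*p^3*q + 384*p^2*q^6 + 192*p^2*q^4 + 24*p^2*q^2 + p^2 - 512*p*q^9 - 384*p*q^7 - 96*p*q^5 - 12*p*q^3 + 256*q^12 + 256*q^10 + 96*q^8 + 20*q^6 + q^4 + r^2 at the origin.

A_{3}

The Hessian of f at 0 is [[2, 0, 0], [0, 0, 0], [0, 0, 2]] with rank 2, so corank 1. A Groebner basis of the Jacobian ideal J(f) in C{p,q,r} is {q^3, p, r}; counting standard monomials gives mu = 3. Corank 1: A-series; mu = 3 gives A_3.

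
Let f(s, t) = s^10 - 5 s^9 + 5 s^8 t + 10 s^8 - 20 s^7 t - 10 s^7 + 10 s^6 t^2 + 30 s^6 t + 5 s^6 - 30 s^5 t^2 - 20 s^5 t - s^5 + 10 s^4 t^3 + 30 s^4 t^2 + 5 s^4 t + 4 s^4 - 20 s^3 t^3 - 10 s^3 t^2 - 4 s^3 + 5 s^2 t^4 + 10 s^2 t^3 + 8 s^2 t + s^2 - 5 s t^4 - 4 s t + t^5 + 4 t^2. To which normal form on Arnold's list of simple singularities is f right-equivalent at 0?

The Hessian of f at 0 is [[2, -4], [-4, 8]] with rank 1, so corank 1. A Groebner basis of the Jacobian ideal J(f) in C{s,t} is {-s/64 + t^3 + t^2/8 + t/32, s^2 - s/2 + t, s*t - s/8 - t^2 + t/4}; counting standard monomials gives mu = 4. Corank 1: A-series; mu = 4 gives A_4.

A4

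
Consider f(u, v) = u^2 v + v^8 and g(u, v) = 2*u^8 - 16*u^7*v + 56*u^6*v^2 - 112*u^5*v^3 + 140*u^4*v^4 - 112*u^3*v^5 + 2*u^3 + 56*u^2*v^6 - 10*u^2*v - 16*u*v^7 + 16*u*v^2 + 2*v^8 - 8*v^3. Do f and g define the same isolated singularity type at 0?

Yes.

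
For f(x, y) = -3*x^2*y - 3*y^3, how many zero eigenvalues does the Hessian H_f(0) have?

2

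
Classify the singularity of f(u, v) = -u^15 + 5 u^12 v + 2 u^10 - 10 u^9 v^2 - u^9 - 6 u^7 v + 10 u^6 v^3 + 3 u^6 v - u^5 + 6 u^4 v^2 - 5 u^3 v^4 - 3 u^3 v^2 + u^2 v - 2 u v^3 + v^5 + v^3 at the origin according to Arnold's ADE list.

The Hessian of f at 0 has rank 0. Corank 2; j^3 = v*(u^2 + v^2) splits into three distinct lines over C (the quadratic factor has nonzero discriminant), so D_4.

D4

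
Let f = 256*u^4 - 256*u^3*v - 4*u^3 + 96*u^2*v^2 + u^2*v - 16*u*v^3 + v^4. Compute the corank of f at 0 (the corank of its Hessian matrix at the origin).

2

The Hessian at 0 is [[0, 0], [0, 0]] of rank 0; hence corank 2.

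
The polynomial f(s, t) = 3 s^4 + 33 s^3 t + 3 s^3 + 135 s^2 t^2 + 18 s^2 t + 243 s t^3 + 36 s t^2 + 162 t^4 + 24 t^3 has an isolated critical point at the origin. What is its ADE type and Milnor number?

Type E_7, Milnor number mu = 7.

The Hessian of f at 0 has rank 0. Corank 2; j^3 = 3*(s + 2*t)^3 is a perfect cube, so E-series; the 4-jet and mu = 7 give E_7.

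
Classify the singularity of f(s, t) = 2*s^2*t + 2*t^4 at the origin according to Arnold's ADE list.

D5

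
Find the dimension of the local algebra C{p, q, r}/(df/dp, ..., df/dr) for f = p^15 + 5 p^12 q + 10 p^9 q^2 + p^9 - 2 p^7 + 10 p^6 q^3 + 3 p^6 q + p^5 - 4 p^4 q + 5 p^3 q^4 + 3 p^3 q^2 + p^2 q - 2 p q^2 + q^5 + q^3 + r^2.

6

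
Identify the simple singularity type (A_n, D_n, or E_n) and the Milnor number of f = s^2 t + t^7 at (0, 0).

Type D8, Milnor number mu = 8.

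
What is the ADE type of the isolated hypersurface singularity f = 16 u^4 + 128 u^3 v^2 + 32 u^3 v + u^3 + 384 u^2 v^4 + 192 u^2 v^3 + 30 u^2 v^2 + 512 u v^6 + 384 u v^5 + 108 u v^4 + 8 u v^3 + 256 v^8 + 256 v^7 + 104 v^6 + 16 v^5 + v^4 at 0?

The Hessian of f at 0 is [[0, 0], [0, 0]] with rank 0, so corank 2. A Groebner basis of the Jacobian ideal J(f) in C{u,v} is {u^3, u^2*v, u^2/4 + u*v^2, -3*u^2/2 + v^3}; counting standard monomials gives mu = 6. Corank 2; j^3 = u^3 is a perfect cube, so E-series; the 4-jet and mu = 6 give E_6.

E_6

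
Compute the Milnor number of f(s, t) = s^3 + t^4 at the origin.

The Hessian of f at 0 has rank 0. Corank 2; j^3 = s^3 is a perfect cube, so E-series; the 4-jet and mu = 6 give E_6.

6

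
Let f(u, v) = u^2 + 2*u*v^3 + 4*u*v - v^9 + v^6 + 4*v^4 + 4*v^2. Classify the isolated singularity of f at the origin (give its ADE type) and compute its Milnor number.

Type A_{8}, Milnor number mu = 8.

The Hessian of f at 0 has rank 1. Corank 1: A-series; mu = 8 gives A_8.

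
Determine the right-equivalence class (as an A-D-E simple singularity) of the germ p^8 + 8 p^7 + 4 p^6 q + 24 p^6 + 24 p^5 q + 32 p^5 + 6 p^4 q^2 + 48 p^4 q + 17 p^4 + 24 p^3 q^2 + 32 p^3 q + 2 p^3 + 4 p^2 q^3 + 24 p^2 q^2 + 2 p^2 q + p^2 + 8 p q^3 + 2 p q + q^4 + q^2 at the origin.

The Hessian of f at 0 has rank 1. Corank 1: A-series; mu = 3 gives A_3.

A_3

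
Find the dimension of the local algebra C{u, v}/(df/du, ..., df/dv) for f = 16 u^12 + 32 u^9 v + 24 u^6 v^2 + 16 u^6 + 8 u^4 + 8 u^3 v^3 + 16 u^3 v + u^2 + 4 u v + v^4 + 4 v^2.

3

The Hessian of f at 0 has rank 1. Corank 1: A-series; mu = 3 gives A_3.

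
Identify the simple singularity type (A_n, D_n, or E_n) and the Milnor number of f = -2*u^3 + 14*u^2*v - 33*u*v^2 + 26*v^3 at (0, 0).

Type D_4, Milnor number mu = 4.

The Hessian of f at 0 has rank 0. Corank 2; j^3 = -(u - 2*v)*(2*u^2 - 10*u*v + 13*v^2) splits into three distinct lines over C (the quadratic factor has nonzero discriminant), so D_4.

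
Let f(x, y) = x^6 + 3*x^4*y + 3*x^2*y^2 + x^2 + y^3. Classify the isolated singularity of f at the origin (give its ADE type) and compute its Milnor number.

Type A2, Milnor number mu = 2.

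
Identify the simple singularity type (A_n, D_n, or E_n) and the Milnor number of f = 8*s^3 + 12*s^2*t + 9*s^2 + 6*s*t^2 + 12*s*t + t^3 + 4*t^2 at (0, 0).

The Hessian of f at 0 has rank 1. Corank 1: A-series; mu = 2 gives A_2.

Type A_{2}, Milnor number mu = 2.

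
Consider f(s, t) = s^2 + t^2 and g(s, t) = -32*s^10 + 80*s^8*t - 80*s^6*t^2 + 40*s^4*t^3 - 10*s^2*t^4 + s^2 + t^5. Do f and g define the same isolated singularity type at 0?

The Hessian of f at 0 is [[2, 0], [0, 2]] with rank 2, so corank 0. A Groebner basis of the Jacobian ideal J(f) in C{s,t} is {s, t}; counting standard monomials gives mu = 1. Corank 0: nondegenerate Morse point, so A_1. The Hessian of g at 0 is [[2, 0], [0, 0]] with rank 1, so corank 1. A Groebner basis of the Jacobian ideal J(g) in C{s,t} is {t^4, s}; counting standard monomials gives mu = 4. Corank 1: A-series; mu = 4 gives A_4. f is A_1 but g is A_4, hence not right-equivalent.

No.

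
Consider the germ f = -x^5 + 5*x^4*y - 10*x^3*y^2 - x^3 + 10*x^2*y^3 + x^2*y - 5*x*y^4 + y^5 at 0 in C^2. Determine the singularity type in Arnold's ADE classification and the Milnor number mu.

The Hessian of f at 0 is [[0, 0], [0, 0]] with rank 0, so corank 2. A Groebner basis of the Jacobian ideal J(f) in C{x,y} is {x*y/5 + y^4, x*y^2, x^2 - x*y}; counting standard monomials gives mu = 6. Corank 2; j^3 = -x^2*(x - y) has shape L^2 M (L != M), so D-series; mu = 6 gives D_6.

Type D6, Milnor number mu = 6.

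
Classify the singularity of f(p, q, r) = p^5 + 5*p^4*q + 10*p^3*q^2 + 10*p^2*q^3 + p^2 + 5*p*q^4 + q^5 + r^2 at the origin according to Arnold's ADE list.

A_{4}

The Hessian of f at 0 has rank 2. Corank 1: A-series; mu = 4 gives A_4.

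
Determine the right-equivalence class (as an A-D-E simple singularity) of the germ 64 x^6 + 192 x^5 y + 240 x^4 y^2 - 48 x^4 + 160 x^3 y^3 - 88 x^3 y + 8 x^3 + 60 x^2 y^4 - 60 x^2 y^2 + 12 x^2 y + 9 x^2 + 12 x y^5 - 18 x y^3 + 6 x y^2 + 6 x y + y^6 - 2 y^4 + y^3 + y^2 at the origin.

A2

The Hessian of f at 0 has rank 1. Corank 1: A-series; mu = 2 gives A_2.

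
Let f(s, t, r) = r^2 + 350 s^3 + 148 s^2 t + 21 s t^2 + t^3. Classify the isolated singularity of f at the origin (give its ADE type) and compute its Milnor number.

The Hessian of f at 0 has rank 1. Corank 2; j^3 = (7*s + t)*(50*s^2 + 14*s*t + t^2) splits into three distinct lines over C (the quadratic factor has nonzero discriminant), so D_4.

Type D_{4}, Milnor number mu = 4.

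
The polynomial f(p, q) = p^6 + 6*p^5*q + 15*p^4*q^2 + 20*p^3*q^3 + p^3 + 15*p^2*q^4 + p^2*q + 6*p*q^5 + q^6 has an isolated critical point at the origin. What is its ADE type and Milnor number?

Type D_7, Milnor number mu = 7.

The Hessian of f at 0 has rank 0. Corank 2; j^3 = p^2*(p + q) has shape L^2 M (L != M), so D-series; mu = 7 gives D_7.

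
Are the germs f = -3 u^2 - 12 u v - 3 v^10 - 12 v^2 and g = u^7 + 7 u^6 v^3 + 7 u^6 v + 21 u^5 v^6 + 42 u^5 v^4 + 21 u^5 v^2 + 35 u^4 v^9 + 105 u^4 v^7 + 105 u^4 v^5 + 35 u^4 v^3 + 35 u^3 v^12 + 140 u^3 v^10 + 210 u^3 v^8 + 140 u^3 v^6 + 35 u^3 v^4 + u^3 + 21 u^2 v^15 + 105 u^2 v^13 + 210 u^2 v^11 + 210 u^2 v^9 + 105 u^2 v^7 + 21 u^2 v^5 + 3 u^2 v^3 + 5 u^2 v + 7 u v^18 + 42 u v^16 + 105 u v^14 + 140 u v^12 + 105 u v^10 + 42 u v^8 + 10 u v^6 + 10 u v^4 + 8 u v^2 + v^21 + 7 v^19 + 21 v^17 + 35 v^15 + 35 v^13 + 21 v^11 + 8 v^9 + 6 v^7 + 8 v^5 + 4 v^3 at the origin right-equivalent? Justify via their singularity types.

No.

The Hessian of f at 0 has rank 1. Corank 1: A-series; mu = 9 gives A_9. The Hessian of g at 0 has rank 0. Corank 2; j^3 = (u + v)*(u + 2*v)^2 has shape L^2 M (L != M), so D-series; mu = 8 gives D_8. f is A_9 but g is D_8, hence not right-equivalent.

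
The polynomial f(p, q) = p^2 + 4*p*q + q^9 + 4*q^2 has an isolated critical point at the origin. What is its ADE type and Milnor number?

Type A_{8}, Milnor number mu = 8.

The Hessian of f at 0 is [[2, 4], [4, 8]] with rank 1, so corank 1. A Groebner basis of the Jacobian ideal J(f) in C{p,q} is {q^8, p + 2*q}; counting standard monomials gives mu = 8. Corank 1: A-series; mu = 8 gives A_8.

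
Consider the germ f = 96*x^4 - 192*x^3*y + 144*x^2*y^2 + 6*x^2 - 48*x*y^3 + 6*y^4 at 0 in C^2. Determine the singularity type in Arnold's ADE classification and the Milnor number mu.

Type A_{3}, Milnor number mu = 3.

The Hessian of f at 0 is [[12, 0], [0, 0]] with rank 1, so corank 1. A Groebner basis of the Jacobian ideal J(f) in C{x,y} is {y^3, x}; counting standard monomials gives mu = 3. Corank 1: A-series; mu = 3 gives A_3.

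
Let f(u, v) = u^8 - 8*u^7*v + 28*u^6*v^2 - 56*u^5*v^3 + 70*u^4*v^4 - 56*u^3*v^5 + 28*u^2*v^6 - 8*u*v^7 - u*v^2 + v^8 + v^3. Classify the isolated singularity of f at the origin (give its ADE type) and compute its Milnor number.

Type D9, Milnor number mu = 9.

The Hessian of f at 0 is [[0, 0], [0, 0]] with rank 0, so corank 2. A Groebner basis of the Jacobian ideal J(f) in C{u,v} is {u^7 - v^2/8, v^3, u*v - v^2}; counting standard monomials gives mu = 9. Corank 2; j^3 = -v^2*(u - v) has shape L^2 M (L != M), so D-series; mu = 9 gives D_9.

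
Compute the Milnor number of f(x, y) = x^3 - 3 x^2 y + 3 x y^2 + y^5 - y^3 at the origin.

8

The Hessian of f at 0 has rank 0. Corank 2; j^3 = (x - y)^3 is a perfect cube, so E-series; the 5-jet and mu = 8 give E_8.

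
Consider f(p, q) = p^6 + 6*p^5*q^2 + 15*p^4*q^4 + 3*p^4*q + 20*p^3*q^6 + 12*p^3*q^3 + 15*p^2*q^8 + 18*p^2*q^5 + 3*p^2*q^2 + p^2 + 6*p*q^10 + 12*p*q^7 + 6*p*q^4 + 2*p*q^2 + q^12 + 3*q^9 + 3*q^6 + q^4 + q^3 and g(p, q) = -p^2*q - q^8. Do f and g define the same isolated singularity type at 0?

The Hessian of f at 0 is [[2, 0], [0, 0]] with rank 1, so corank 1. A Groebner basis of the Jacobian ideal J(f) in C{p,q} is {q^2, p}; counting standard monomials gives mu = 2. Corank 1: A-series; mu = 2 gives A_2. The Hessian of g at 0 is [[0, 0], [0, 0]] with rank 0, so corank 2. A Groebner basis of the Jacobian ideal J(g) in C{p,q} is {p^2/8 + q^7, p^3, p*q}; counting standard monomials gives mu = 9. Corank 2; j^3 = -p^2*q has shape L^2 M (L != M), so D-series; mu = 9 gives D_9. f is A_2 but g is D_9, hence not right-equivalent.

No.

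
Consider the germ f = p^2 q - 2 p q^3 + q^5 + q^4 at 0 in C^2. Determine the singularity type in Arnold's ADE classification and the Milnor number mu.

The Hessian of f at 0 is [[0, 0], [0, 0]] with rank 0, so corank 2. A Groebner basis of the Jacobian ideal J(f) in C{p,q} is {p*q^2, -p*q + q^3, p^2 + 4*p*q}; counting standard monomials gives mu = 5. Corank 2; j^3 = p^2*q has shape L^2 M (L != M), so D-series; mu = 5 gives D_5.

Type D5, Milnor number mu = 5.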